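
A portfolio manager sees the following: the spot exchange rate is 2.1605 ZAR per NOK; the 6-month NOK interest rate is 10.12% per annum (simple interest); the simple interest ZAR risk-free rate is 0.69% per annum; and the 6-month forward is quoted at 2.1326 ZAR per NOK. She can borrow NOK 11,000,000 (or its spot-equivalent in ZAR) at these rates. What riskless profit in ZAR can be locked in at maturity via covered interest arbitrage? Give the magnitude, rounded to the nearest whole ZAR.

T = 6/12 years.
Invest the NOK and cover forward: 11,000,000 × 1.050600 × 2.1326 = ZAR 24,645,605.16.
Convert at spot and invest in ZAR: 11,000,000 × 2.1605 × 1.003450 = ZAR 23,847,490.98.
The quoted forward overvalues NOK, so borrow ZAR, buy NOK at spot, deposit the NOK at 10.12%, and sell the proceeds forward at 2.1326.
Profit = 24,645,605.16 − 23,847,490.98 = ZAR 798,114.

ZAR 798,114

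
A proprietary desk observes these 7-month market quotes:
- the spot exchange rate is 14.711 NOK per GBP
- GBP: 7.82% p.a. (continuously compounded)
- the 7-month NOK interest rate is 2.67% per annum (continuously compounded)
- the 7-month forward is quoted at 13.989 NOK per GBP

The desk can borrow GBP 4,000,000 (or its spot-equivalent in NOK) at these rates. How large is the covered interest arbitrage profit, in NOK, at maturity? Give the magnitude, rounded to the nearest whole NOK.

NOK 1,200,029

T = 7/12 years.
Keep in GBP, deliver into the forward: 4,000,000·1.0466731094·13.989 = NOK 58,567,640.51.
Swap to NOK now, deposit: 4,000,000·14.711·1.0156969225 = NOK 59,767,669.71.
The quoted forward undervalues GBP, so borrow GBP, convert to NOK at spot, deposit the NOK at 2.67%, and buy GBP forward at 13.989 to cover the loan.
Arbitrage profit = |58,567,640.51 − 59,767,669.71| = NOK 1,200,029.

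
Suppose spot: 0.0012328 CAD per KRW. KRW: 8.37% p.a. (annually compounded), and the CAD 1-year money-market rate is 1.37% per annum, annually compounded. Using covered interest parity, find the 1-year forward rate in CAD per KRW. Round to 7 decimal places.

T = 1 year.
CAD accumulates by (1 + 0.0137)^1 = 1.013700.
KRW accumulates by (1 + 0.0837)^1 = 1.083700.
So F = 0.0012328 × 1.013700 / 1.083700 = 0.001153169 (CAD/KRW).

0.0011532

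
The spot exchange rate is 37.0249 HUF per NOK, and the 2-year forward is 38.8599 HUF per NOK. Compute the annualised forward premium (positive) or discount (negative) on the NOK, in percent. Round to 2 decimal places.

+2.48%

T = 2 years.
Period premium: (38.8599 − 37.0249)/37.0249 = 0.0495612.
×(1/T) gives 2.48% p.a.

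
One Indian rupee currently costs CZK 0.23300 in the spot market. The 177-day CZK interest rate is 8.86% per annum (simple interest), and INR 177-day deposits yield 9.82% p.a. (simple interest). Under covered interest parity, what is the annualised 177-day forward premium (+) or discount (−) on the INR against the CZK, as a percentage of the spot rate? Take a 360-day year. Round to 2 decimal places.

-0.92%

T = 177/360 years.
CIP forward (CZK per INR) = 0.233 × 1.0435617/1.0482817 = 0.23195089.
(F − S)/S ÷ T = (0.23195089 − 0.233)/0.233/(177/360) = -0.009158 → -0.92%.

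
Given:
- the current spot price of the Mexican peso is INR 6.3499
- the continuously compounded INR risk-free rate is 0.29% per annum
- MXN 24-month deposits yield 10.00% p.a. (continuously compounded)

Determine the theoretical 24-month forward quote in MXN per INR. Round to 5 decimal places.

0.19124

T = 2 years.
INR growth factor: e^(0.0029×2) = 1.0058169.
MXN accumulates by e^(0.1000×2) = 1.2214028.
So F = 6.3499 × 1.0058169 / 1.2214028 = 5.229099 (INR/MXN).
Quoted the other way: 1/5.229099 = 0.19124 MXN per INR.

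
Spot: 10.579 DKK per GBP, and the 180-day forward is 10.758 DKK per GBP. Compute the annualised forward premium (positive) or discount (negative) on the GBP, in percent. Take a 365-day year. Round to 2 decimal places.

T = 180/365 years.
(F − S)/S = (10.758 − 10.579)/10.579 = 0.0169203.
Annualise by dividing by T: 0.0169203 / (180/365) = 0.034311 → 3.43%.

+3.43%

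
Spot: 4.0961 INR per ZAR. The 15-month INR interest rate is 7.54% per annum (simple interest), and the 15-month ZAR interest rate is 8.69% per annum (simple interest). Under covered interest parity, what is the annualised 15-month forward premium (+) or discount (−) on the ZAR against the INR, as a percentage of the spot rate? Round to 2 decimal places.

T = 15/12 years.
F = S · g_INR/g_ZAR = 4.0961 × 1.094250/1.108625 = 4.0429879.
Annualised premium = (F − S)/S × (1/T) = (4.0429879 − 4.0961)/4.0961 ÷ (15/12) = -1.04%.

-1.04%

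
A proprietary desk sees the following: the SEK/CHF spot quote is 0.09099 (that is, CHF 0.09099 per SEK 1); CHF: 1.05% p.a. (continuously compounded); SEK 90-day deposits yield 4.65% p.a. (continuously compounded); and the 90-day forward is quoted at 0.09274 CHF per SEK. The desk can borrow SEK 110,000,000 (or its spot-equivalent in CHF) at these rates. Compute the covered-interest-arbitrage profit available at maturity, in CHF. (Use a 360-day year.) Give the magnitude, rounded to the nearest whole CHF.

CHF 285,475

T = 90/360 years.
Keep in SEK, deliver into the forward: 110,000,000·1.0116928329·0.09274 = CHF 10,320,683.27.
Swap to CHF now, deposit: 110,000,000·0.09099·1.0026284483 = CHF 10,035,207.88.
The quoted forward overvalues SEK, so borrow CHF, buy SEK at spot, deposit the SEK at 4.65%, and sell the proceeds forward at 0.09274.
Profit = 10,320,683.27 − 10,035,207.88 = CHF 285,475.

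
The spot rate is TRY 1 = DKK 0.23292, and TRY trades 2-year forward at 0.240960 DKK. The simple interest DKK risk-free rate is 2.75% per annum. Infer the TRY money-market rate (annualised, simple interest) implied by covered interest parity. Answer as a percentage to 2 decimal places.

0.99%

T = 2 years.
F/S = 0.24096/0.23292 = 1.0345183 = (growth of DKK) / (growth of TRY).
DKK growth factor: 1 + 0.0275×2 = 1.055000.
So the TRY growth factor = 1.0197983.
(1.0197983 − 1)/T = 0.009899, i.e. 0.99%.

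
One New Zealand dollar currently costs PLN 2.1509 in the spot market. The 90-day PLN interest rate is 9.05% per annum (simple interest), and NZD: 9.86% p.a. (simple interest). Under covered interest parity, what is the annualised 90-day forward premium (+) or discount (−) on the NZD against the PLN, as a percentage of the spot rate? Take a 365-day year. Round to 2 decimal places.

-0.79%

T = 90/365 years.
CIP forward (PLN per NZD) = 2.1509 × 1.0223151/1.0243123 = 2.1467062.
Annualised premium = (F − S)/S × (1/T) = (2.1467062 − 2.1509)/2.1509 ÷ (90/365) = -0.79%.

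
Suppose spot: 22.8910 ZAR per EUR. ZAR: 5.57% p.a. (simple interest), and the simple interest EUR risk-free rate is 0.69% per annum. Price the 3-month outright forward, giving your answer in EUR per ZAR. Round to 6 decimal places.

0.043160

T = 3/12 years.
ZAR accumulates by 1 + 0.0557×3/12 = 1.013925.
Growth of 1 EUR over T: 1 + 0.0069×3/12 = 1.001725.
Forward (ZAR per EUR) = 22.891 × 1.013925 / 1.001725 = 23.16979.
Invert for EUR per ZAR: 1 / 23.16979 = 0.043160.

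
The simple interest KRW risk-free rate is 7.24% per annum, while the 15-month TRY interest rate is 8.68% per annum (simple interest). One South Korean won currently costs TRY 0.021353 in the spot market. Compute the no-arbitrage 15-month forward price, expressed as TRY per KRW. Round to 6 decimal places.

T = 15/12 years.
TRY accumulates by 1 + 0.0868×15/12 = 1.108500.
KRW accumulates by 1 + 0.0724×15/12 = 1.090500.
Forward (TRY per KRW) = 0.021353 × 1.108500 / 1.090500 = 0.02170546.

0.021705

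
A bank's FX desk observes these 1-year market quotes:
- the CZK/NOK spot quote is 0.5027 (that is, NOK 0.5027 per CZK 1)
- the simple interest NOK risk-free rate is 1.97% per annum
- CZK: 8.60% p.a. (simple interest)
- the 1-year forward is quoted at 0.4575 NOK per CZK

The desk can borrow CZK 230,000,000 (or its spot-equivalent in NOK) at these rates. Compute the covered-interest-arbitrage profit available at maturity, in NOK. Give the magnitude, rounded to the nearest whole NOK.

T = 1 year.
Route A — deposit CZK, sell forward: 230,000,000 × 1.086000 × 0.4575 = NOK 114,274,350.00.
Route B — convert at spot, deposit NOK: 230,000,000 × 0.5027 × 1.019700 = NOK 117,898,733.70.
The quoted forward undervalues CZK, so borrow CZK, convert to NOK at spot, deposit the NOK at 1.97%, and buy CZK forward at 0.4575 to cover the loan.
Profit = 117,898,733.70 − 114,274,350.00 = NOK 3,624,384.

NOK 3,624,384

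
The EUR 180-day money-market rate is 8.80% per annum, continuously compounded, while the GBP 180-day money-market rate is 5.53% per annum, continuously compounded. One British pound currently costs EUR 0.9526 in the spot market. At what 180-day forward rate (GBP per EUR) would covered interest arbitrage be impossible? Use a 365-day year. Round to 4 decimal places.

1.0330

T = 180/365 years.
Growth of 1 EUR over T: e^(0.0880×180/365) = 1.0443527.
GBP growth factor: e^(0.0553×180/365) = 1.0276465.
Forward (EUR per GBP) = 0.9526 × 1.0443527 / 1.0276465 = 0.9680862.
Quoted the other way: 1/0.9680862 = 1.0330 GBP per EUR.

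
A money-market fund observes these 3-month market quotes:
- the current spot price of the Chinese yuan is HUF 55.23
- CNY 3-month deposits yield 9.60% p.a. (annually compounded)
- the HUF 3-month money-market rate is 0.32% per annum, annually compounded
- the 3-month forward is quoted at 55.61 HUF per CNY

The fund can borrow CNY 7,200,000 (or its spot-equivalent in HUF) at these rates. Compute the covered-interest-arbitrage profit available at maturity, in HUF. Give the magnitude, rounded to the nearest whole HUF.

HUF 11,699,905

T = 3/12 years.
Route A — deposit CNY, sell forward: 7,200,000 × 1.02318140438 × 55.61 = HUF 409,673,648.86.
Route B — convert at spot, deposit HUF: 7,200,000 × 55.23 × 1.00079904179 = HUF 397,973,743.76.
The quoted forward overvalues CNY, so borrow HUF, buy CNY at spot, deposit the CNY at 9.60%, and sell the proceeds forward at 55.61.
Profit = 409,673,648.86 − 397,973,743.76 = HUF 11,699,905.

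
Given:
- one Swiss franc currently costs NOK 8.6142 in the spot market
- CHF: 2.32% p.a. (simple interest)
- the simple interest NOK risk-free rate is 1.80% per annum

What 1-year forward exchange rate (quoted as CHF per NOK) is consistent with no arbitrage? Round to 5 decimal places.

0.11668

T = 1 year.
NOK accumulates by 1 + 0.0180×1 = 1.018000.
CHF accumulates by 1 + 0.0232×1 = 1.023200.
CIP: F = S · (grow NOK)/(grow CHF) = 8.6142 × 1.018000/1.023200 = 8.570422 NOK per CHF.
Invert for CHF per NOK: 1 / 8.570422 = 0.11668.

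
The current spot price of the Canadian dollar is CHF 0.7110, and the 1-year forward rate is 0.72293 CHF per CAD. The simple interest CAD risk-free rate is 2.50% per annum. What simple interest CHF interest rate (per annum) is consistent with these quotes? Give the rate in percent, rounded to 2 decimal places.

T = 1 year.
CIP gives F = S · g_CHF/g_CAD, so g_CHF/g_CAD = 0.72293/0.711 = 1.0167792.
The CAD side grows by 1 + 0.0250×1 = 1.025000.
So the CHF growth factor = 1.0421987.
(1.0421987 − 1)/T = 0.042199, i.e. 4.22%.

4.22%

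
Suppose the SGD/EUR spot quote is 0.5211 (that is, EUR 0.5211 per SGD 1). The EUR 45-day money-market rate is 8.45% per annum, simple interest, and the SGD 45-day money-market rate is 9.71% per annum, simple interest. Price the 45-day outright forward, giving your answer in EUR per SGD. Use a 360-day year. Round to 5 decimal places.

0.52029

T = 45/360 years.
EUR accumulates by 1 + 0.0845×45/360 = 1.0105625.
Growth of 1 SGD over T: 1 + 0.0971×45/360 = 1.0121375.
So F = 0.5211 × 1.0105625 / 1.0121375 = 0.5202891 (EUR/SGD).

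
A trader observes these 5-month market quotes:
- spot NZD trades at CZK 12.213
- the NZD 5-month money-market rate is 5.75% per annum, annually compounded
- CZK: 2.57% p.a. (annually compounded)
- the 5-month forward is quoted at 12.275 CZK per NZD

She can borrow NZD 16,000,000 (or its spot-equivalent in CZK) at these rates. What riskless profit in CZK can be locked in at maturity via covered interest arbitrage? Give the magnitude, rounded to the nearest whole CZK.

CZK 3,543,794

T = 5/12 years.
Keep in NZD, deliver into the forward: 16,000,000·1.02356829073·12.275 = CZK 201,028,812.30.
Swap to CZK now, deposit: 16,000,000·12.213·1.01062913645 = CZK 197,485,018.30.
The quoted forward overvalues NZD, so borrow CZK, buy NZD at spot, deposit the NZD at 5.75%, and sell the proceeds forward at 12.275.
Profit = 201,028,812.30 − 197,485,018.30 = CZK 3,543,794.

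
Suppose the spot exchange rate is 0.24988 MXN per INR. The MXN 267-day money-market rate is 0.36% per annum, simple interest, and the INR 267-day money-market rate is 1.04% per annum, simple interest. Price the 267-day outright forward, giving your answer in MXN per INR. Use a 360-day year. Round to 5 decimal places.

T = 267/360 years.
Growth of 1 MXN over T: 1 + 0.0036×267/360 = 1.002670.
INR growth factor: 1 + 0.0104×267/360 = 1.0077133.
CIP: F = S · (grow MXN)/(grow INR) = 0.24988 × 1.002670/1.0077133 = 0.2486294 MXN per INR.

0.24863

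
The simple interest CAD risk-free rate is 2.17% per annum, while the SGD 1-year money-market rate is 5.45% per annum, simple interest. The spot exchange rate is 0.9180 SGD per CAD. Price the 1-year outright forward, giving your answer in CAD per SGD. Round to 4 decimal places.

T = 1 year.
Growth of 1 SGD over T: 1 + 0.0545×1 = 1.054500.
CAD growth factor: 1 + 0.0217×1 = 1.021700.
CIP: F = S · (grow SGD)/(grow CAD) = 0.918 × 1.054500/1.021700 = 0.9474709 SGD per CAD.
Invert for CAD per SGD: 1 / 0.9474709 = 1.0554.

1.0554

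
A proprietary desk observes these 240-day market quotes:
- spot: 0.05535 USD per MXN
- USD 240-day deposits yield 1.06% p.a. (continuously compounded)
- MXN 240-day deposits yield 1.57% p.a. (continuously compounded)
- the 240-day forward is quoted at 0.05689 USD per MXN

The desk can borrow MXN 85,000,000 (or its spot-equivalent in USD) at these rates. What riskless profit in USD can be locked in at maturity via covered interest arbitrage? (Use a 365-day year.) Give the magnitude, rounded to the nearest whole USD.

T = 240/365 years.
Keep in MXN, deliver into the forward: 85,000,000·1.010376757·0.05689 = USD 4,885,828.36.
Swap to USD now, deposit: 85,000,000·0.05535·1.006994209 = USD 4,737,656.00.
The quoted forward overvalues MXN, so borrow USD, buy MXN at spot, deposit the MXN at 1.57%, and sell the proceeds forward at 0.05689.
Profit = 4,885,828.36 − 4,737,656.00 = USD 148,172.

USD 148,172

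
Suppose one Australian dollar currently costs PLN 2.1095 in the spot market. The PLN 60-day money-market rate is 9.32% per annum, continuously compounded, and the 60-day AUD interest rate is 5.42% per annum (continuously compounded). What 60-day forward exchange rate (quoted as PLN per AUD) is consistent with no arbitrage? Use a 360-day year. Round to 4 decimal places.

T = 60/360 years.
Growth of 1 PLN over T: e^(0.0932×60/360) = 1.0156546.
AUD growth factor: e^(0.0542×60/360) = 1.0090743.
Forward (PLN per AUD) = 2.1095 × 1.0156546 / 1.0090743 = 2.123256.

2.1233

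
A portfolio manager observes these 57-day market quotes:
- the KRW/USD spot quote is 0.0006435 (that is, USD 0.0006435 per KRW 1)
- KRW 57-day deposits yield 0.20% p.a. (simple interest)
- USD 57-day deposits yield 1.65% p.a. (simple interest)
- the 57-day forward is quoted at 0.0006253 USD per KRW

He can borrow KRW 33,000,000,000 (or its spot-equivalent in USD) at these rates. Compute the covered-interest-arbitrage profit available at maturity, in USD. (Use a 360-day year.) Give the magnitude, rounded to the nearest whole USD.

T = 57/360 years.
Invest the KRW and cover forward: 33,000,000,000 × 1.0003166667 × 0.0006253 = USD 20,641,434.39.
Convert at spot and invest in USD: 33,000,000,000 × 0.0006435 × 1.0026125 = USD 21,290,977.74.
The quoted forward undervalues KRW, so borrow KRW, convert to USD at spot, deposit the USD at 1.65%, and buy KRW forward at 0.0006253 to cover the loan.
The gap between the two covered legs is USD 649,543.

USD 649,543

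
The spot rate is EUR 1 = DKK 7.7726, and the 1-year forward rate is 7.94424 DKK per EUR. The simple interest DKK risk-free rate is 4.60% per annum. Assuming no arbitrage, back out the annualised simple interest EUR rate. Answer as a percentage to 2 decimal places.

T = 1 year.
By CIP, F/S equals the DKK-to-EUR growth ratio: 7.94424/7.7726 = 1.0220827.
The DKK side grows by 1 + 0.0460×1 = 1.046000.
So the EUR growth factor = 1.0234006.
(1.0234006 − 1)/T = 0.023401, i.e. 2.34%.

2.34%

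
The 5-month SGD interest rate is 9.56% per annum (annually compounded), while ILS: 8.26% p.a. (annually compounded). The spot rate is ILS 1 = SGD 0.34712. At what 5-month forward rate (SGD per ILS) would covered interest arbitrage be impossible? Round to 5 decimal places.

0.34885

T = 5/12 years.
SGD accumulates by (1 + 0.0956)^(5/12) = 1.0387754.
ILS accumulates by (1 + 0.0826)^(5/12) = 1.0336218.
Forward (SGD per ILS) = 0.34712 × 1.0387754 / 1.0336218 = 0.3488507.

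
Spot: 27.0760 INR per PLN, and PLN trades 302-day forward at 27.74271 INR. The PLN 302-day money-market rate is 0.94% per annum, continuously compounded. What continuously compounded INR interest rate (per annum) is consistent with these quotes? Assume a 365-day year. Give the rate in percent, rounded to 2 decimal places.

3.88%

T = 302/365 years.
CIP gives F = S · g_INR/g_PLN, so g_INR/g_PLN = 27.74271/27.076 = 1.0246237.
PLN growth factor: e^(0.0094×302/365) = 1.0078079.
So the INR growth factor = 1.0326239.
Take logs: ln 1.0326239 / (302/365) = 0.038800, so 3.88%.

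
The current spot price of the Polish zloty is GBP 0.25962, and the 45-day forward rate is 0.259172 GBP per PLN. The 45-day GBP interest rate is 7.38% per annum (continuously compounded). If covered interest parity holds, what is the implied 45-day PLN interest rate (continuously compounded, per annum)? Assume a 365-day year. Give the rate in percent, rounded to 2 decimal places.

8.78%

T = 45/365 years.
CIP gives F = S · g_GBP/g_PLN, so g_GBP/g_PLN = 0.259172/0.25962 = 0.9982744.
GBP growth factor: e^(0.0738×45/365) = 1.0091401.
So the PLN growth factor = 1.0108845.
Take logs: ln 1.0108845 / (45/365) = 0.087808, so 8.78%.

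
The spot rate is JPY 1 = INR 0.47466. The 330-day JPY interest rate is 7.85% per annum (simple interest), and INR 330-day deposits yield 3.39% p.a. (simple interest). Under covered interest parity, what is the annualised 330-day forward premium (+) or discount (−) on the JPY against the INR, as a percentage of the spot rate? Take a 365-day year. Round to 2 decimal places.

T = 330/365 years.
No-arbitrage forward: 0.47466 × 1.0306493 / 1.0709726 = 0.45678853 INR/JPY.
Annualised premium = (F − S)/S × (1/T) = (0.45678853 − 0.47466)/0.47466 ÷ (330/365) = -4.16%.

-4.16%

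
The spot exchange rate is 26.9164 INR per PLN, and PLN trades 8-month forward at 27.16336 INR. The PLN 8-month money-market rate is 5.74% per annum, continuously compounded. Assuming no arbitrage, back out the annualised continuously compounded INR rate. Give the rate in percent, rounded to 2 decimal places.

7.11%

T = 8/12 years.
F/S = 27.16336/26.9164 = 1.0091751 = (growth of INR) / (growth of PLN).
The PLN side grows by e^(0.0574×8/12) = 1.0390083.
That pins the INR growth at 1.0485413.
r = ln(1.0485413)/(8/12) = 0.071100 → 7.11%.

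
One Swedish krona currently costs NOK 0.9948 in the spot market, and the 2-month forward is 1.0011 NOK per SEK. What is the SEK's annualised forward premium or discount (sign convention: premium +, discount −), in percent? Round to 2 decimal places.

+3.80%

T = 2/12 years.
SEK trades forward at +0.63329% vs spot over the period.
×(1/T) gives 3.80% p.a.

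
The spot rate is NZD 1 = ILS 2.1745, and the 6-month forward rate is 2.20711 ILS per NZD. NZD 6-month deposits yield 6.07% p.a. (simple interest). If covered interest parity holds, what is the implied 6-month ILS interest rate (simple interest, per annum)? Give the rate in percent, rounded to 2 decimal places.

T = 6/12 years.
F/S = 2.20711/2.1745 = 1.0149966 = (growth of ILS) / (growth of NZD).
The NZD side grows by 1 + 0.0607×6/12 = 1.030350.
Hence g_ILS = 1.0458017.
r = (1.0458017 − 1)/(6/12) = 0.091603 → 9.16%.

9.16%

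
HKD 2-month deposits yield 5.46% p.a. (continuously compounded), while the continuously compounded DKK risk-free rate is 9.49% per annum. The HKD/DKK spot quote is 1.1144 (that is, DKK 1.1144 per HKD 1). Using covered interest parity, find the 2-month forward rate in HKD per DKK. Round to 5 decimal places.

T = 2/12 years.
DKK growth factor: e^(0.0949×2/12) = 1.0159424.
HKD growth factor: e^(0.0546×2/12) = 1.0091415.
Forward (DKK per HKD) = 1.1144 × 1.0159424 / 1.0091415 = 1.121910.
Invert for HKD per DKK: 1 / 1.121910 = 0.89134.

0.89134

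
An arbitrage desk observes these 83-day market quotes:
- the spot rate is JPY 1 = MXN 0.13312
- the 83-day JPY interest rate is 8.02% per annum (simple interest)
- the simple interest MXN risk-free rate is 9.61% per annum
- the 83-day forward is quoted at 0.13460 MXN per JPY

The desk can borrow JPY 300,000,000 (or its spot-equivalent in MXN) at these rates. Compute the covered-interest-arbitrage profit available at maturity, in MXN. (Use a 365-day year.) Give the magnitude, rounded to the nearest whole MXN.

MXN 307,704

T = 83/365 years.
Keep in JPY, deliver into the forward: 300,000,000·1.0182372603·0.13460 = MXN 41,116,420.57.
Swap to MXN now, deposit: 300,000,000·0.13312·1.0218528767 = MXN 40,808,716.48.
The quoted forward overvalues JPY, so borrow MXN, buy JPY at spot, deposit the JPY at 8.02%, and sell the proceeds forward at 0.13460.
Arbitrage profit = |41,116,420.57 − 40,808,716.48| = MXN 307,704.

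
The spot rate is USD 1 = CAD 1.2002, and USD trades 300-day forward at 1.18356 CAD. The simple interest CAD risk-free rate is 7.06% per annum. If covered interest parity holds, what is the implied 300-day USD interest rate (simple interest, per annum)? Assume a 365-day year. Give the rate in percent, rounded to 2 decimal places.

8.87%

T = 300/365 years.
CIP gives F = S · g_CAD/g_USD, so g_CAD/g_USD = 1.18356/1.2002 = 0.9861356.
CAD growth factor: 1 + 0.0706×300/365 = 1.0580274.
That pins the USD growth at 1.0729026.
(1.0729026 − 1)/T = 0.088698, i.e. 8.87%.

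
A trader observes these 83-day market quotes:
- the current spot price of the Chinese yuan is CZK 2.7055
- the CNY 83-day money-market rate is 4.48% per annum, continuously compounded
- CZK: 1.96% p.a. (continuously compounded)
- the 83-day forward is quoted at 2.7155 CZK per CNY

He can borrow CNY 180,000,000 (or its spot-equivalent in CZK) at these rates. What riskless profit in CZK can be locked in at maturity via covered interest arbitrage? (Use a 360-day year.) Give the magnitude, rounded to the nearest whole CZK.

CZK 4,669,188

T = 83/360 years.
Route A — deposit CNY, sell forward: 180,000,000 × 1.01038241599 × 2.7155 = CZK 493,864,821.11.
Route B — convert at spot, deposit CZK: 180,000,000 × 2.7055 × 1.00452911446 = CZK 489,195,633.45.
The quoted forward overvalues CNY, so borrow CZK, buy CNY at spot, deposit the CNY at 4.48%, and sell the proceeds forward at 2.7155.
Profit = 493,864,821.11 − 489,195,633.45 = CZK 4,669,188.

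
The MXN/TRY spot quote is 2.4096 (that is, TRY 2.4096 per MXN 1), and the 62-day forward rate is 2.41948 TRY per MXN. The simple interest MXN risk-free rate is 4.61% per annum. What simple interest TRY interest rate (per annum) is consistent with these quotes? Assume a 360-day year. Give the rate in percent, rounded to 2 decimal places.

7.01%

T = 62/360 years.
F/S = 2.41948/2.4096 = 1.0041003 = (growth of TRY) / (growth of MXN).
MXN growth factor: 1 + 0.0461×62/360 = 1.0079394.
Hence g_TRY = 1.0120723.
r = (1.0120723 − 1)/(62/360) = 0.070097 → 7.01%.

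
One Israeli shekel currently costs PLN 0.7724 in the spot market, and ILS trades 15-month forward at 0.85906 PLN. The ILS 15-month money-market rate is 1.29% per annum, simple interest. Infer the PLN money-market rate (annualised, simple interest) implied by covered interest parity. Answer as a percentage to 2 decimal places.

T = 15/12 years.
By CIP, F/S equals the PLN-to-ILS growth ratio: 0.85906/0.7724 = 1.1121958.
ILS growth factor: 1 + 0.0129×15/12 = 1.016125.
So the PLN growth factor = 1.130130.
(1.130130 − 1)/T = 0.104104, i.e. 10.41%.

10.41%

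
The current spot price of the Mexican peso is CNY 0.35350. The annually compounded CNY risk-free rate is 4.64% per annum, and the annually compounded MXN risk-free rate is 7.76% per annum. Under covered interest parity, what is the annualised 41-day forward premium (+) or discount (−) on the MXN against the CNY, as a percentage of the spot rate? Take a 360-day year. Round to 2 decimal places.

-2.93%

T = 41/360 years.
No-arbitrage forward: 0.3535 × 1.0051789 / 1.008548 = 0.35231912 CNY/MXN.
Annualised premium = (F − S)/S × (1/T) = (0.35231912 − 0.3535)/0.3535 ÷ (41/360) = -2.93%.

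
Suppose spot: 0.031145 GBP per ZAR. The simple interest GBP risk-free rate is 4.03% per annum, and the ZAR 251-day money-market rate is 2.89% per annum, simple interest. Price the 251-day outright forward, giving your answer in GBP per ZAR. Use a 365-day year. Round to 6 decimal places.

0.031384

T = 251/365 years.
GBP accumulates by 1 + 0.0403×251/365 = 1.0277132.
Growth of 1 ZAR over T: 1 + 0.0289×251/365 = 1.0198737.
Forward (GBP per ZAR) = 0.031145 × 1.0277132 / 1.0198737 = 0.03138440.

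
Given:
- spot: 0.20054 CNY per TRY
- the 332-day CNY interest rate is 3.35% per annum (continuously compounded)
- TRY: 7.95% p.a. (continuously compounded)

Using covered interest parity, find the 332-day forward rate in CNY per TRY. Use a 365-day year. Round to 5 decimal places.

T = 332/365 years.
Growth of 1 CNY over T: e^(0.0335×332/365) = 1.0309402.
TRY growth factor: e^(0.0795×332/365) = 1.074991.
So F = 0.20054 × 1.0309402 / 1.074991 = 0.1923223 (CNY/TRY).

0.19232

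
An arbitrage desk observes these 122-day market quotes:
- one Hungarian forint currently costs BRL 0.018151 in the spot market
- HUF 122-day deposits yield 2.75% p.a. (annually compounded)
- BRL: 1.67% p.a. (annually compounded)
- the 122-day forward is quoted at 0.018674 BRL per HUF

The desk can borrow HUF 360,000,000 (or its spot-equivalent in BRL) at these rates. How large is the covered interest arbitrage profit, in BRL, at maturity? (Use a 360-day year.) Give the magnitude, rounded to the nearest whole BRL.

BRL 213,592

T = 122/360 years.
Route A — deposit HUF, sell forward: 360,000,000 × 1.009235995 × 0.018674 = BRL 6,784,730.27.
Route B — convert at spot, deposit BRL: 360,000,000 × 0.018151 × 1.005628488 = BRL 6,571,138.57.
The quoted forward overvalues HUF, so borrow BRL, buy HUF at spot, deposit the HUF at 2.75%, and sell the proceeds forward at 0.018674.
The gap between the two covered legs is BRL 213,592.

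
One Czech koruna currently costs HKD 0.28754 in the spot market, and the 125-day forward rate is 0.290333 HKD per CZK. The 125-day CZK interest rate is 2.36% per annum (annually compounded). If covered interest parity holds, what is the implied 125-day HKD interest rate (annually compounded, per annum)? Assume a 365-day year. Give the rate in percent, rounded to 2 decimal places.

5.29%

T = 125/365 years.
CIP gives F = S · g_HKD/g_CZK, so g_HKD/g_CZK = 0.290333/0.28754 = 1.0097134.
The CZK side grows by (1 + 0.0236)^(125/365) = 1.0080203.
That pins the HKD growth at 1.0178116.
r = 1.0178116^(365/125) − 1 = 0.052904 → 5.29%.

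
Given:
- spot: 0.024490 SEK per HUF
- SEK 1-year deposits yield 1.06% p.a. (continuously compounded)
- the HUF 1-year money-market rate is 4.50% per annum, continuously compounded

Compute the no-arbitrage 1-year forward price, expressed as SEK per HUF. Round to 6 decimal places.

T = 1 year.
SEK growth factor: e^(0.0106×1) = 1.0106564.
HUF growth factor: e^(0.0450×1) = 1.0460279.
So F = 0.02449 × 1.0106564 / 1.0460279 = 0.02366187 (SEK/HUF).

0.023662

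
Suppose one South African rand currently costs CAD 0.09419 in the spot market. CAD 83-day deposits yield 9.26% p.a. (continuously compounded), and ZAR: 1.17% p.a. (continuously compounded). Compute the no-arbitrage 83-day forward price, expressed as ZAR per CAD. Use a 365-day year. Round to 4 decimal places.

10.4233

T = 83/365 years.
CAD accumulates by e^(0.0926×83/365) = 1.02128025.
Growth of 1 ZAR over T: e^(0.0117×83/365) = 1.00266409.
So F = 0.09419 × 1.02128025 / 1.00266409 = 0.095938797 (CAD/ZAR).
Quoted the other way: 1/0.095938797 = 10.4233 ZAR per CAD.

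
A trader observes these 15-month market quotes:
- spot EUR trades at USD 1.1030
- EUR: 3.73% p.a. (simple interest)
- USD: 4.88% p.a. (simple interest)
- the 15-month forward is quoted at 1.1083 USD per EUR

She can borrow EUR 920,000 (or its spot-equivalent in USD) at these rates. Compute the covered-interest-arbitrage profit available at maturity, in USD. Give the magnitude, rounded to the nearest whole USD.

USD 9,484

T = 15/12 years.
Route A — deposit EUR, sell forward: 920,000 × 1.046625 × 1.1083 = USD 1,067,176.53.
Route B — convert at spot, deposit USD: 920,000 × 1.1030 × 1.061000 = USD 1,076,660.36.
The quoted forward undervalues EUR, so borrow EUR, convert to USD at spot, deposit the USD at 4.88%, and buy EUR forward at 1.1083 to cover the loan.
Arbitrage profit = |1,067,176.53 − 1,076,660.36| = USD 9,484.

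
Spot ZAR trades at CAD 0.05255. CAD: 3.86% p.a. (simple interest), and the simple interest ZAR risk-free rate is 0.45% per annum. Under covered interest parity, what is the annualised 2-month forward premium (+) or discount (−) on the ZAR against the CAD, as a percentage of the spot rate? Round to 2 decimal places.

T = 2/12 years.
CIP forward (CAD per ZAR) = 0.05255 × 1.0064333/1.000750 = 0.05284843.
Annualised premium = (F − S)/S × (1/T) = (0.05284843 − 0.05255)/0.05255 ÷ (2/12) = 3.41%.

+3.41%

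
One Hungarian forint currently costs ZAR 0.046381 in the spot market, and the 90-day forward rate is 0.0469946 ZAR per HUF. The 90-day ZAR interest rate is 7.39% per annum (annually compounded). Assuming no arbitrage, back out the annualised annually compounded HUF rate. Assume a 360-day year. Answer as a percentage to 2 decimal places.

1.89%

T = 90/360 years.
F/S = 0.0469946/0.046381 = 1.0132296 = (growth of ZAR) / (growth of HUF).
The ZAR side grows by (1 + 0.0739)^(90/360) = 1.017984.
So the HUF growth factor = 1.0046923.
Annualise: 1.0046923^(360/90) − 1 = 0.018902 = 1.89%.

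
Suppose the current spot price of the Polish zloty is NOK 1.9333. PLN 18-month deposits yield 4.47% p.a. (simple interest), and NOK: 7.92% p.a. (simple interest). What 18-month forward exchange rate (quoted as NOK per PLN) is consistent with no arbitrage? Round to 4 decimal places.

T = 18/12 years.
NOK growth factor: 1 + 0.0792×18/12 = 1.118800.
Growth of 1 PLN over T: 1 + 0.0447×18/12 = 1.067050.
CIP: F = S · (grow NOK)/(grow PLN) = 1.9333 × 1.118800/1.067050 = 2.027062 NOK per PLN.

2.0271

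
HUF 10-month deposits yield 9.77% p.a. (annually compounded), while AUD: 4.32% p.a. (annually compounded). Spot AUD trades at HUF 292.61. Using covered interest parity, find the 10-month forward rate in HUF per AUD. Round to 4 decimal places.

305.2947

T = 10/12 years.
HUF growth factor: (1 + 0.0977)^(10/12) = 1.080777729.
AUD accumulates by (1 + 0.0432)^(10/12) = 1.035872528.
CIP: F = S · (grow HUF)/(grow AUD) = 292.61 × 1.080777729/1.035872528 = 305.294679 HUF per AUD.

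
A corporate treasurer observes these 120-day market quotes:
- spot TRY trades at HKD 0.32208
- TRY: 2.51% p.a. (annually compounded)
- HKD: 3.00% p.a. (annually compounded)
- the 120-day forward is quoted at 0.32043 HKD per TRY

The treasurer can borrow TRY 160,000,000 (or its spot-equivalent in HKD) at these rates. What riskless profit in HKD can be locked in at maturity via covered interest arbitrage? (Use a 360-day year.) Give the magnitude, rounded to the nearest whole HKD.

HKD 348,850

T = 120/360 years.
Route A — deposit TRY, sell forward: 160,000,000 × 1.0082976256 × 0.32043 = HKD 51,694,209.31.
Route B — convert at spot, deposit HKD: 160,000,000 × 0.32208 × 1.009901634 = HKD 52,043,058.92.
The quoted forward undervalues TRY, so borrow TRY, convert to HKD at spot, deposit the HKD at 3.00%, and buy TRY forward at 0.32043 to cover the loan.
Profit = 52,043,058.92 − 51,694,209.31 = HKD 348,850.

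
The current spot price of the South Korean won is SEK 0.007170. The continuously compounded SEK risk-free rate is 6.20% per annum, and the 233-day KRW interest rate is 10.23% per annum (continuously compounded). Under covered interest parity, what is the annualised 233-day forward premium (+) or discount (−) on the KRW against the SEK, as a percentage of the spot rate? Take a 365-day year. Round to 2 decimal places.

T = 233/365 years.
CIP forward (SEK per KRW) = 0.00717 × 1.0403717/1.0674833 = 0.006987899.
Annualised premium = (F − S)/S × (1/T) = (0.006987899 − 0.00717)/0.00717 ÷ (233/365) = -3.98%.

-3.98%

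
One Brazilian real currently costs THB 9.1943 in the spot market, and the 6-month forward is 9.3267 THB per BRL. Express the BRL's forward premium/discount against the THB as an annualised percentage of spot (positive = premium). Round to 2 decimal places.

+2.88%

T = 6/12 years.
BRL trades forward at +1.44002% vs spot over the period.
Per annum: 0.0144002 / (6/12) = 0.028800 = 2.88%.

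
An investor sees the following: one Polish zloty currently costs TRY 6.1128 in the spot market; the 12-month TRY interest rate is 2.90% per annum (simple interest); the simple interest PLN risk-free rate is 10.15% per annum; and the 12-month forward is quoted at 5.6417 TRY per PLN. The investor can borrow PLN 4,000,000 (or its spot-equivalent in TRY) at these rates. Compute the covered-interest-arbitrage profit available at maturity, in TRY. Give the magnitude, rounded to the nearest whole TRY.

T = 1 year.
Invest the PLN and cover forward: 4,000,000 × 1.101500 × 5.6417 = TRY 24,857,330.20.
Convert at spot and invest in TRY: 4,000,000 × 6.1128 × 1.029000 = TRY 25,160,284.80.
The quoted forward undervalues PLN, so borrow PLN, convert to TRY at spot, deposit the TRY at 2.90%, and buy PLN forward at 5.6417 to cover the loan.
Arbitrage profit = |24,857,330.20 − 25,160,284.80| = TRY 302,955.

TRY 302,955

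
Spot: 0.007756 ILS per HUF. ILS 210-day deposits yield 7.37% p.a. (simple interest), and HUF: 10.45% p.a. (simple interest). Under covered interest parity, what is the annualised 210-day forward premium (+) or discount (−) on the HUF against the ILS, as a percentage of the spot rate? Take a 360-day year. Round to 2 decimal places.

T = 210/360 years.
No-arbitrage forward: 0.007756 × 1.0429917 / 1.0609583 = 0.007624657 ILS/HUF.
Annualised premium = (F − S)/S × (1/T) = (0.007624657 − 0.007756)/0.007756 ÷ (210/360) = -2.90%.

-2.90%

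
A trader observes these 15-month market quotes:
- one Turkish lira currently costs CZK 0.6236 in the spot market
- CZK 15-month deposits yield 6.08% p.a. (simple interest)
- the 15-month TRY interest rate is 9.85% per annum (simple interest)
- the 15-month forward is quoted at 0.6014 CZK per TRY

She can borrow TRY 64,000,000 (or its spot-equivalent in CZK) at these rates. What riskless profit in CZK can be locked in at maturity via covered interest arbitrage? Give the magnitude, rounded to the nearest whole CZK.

T = 15/12 years.
Route A — deposit TRY, sell forward: 64,000,000 × 1.123125 × 0.6014 = CZK 43,228,632.00.
Route B — convert at spot, deposit CZK: 64,000,000 × 0.6236 × 1.076000 = CZK 42,943,590.40.
The quoted forward overvalues TRY, so borrow CZK, buy TRY at spot, deposit the TRY at 9.85%, and sell the proceeds forward at 0.6014.
The gap between the two covered legs is CZK 285,042.

CZK 285,042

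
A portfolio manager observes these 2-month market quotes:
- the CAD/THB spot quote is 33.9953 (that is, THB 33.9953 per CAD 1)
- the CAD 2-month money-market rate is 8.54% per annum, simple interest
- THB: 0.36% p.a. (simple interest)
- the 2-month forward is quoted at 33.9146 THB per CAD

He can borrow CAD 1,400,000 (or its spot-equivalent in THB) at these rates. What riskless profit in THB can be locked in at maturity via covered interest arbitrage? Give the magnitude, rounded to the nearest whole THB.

T = 2/12 years.
Keep in CAD, deliver into the forward: 1,400,000·1.0142333333·33.9146 = THB 48,156,244.93.
Swap to THB now, deposit: 1,400,000·33.9953·1.000600 = THB 47,621,976.05.
The quoted forward overvalues CAD, so borrow THB, buy CAD at spot, deposit the CAD at 8.54%, and sell the proceeds forward at 33.9146.
Profit = 48,156,244.93 − 47,621,976.05 = THB 534,269.

THB 534,269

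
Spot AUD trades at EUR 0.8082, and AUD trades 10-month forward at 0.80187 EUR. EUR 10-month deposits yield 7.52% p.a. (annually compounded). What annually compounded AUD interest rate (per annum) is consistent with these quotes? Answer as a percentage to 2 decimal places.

8.54%

T = 10/12 years.
By CIP, F/S equals the EUR-to-AUD growth ratio: 0.80187/0.8082 = 0.9921678.
The EUR side grows by (1 + 0.0752)^(10/12) = 1.062285.
That pins the AUD growth at 1.0706707.
Annualise: 1.0706707^(12/10) − 1 = 0.085393 = 8.54%.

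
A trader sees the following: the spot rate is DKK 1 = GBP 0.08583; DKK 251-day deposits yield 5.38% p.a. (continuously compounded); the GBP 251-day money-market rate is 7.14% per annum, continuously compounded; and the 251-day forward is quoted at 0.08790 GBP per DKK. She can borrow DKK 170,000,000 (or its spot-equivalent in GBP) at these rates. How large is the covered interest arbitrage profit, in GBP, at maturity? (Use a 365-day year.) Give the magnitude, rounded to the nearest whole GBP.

GBP 180,797

T = 251/365 years.
Invest the DKK and cover forward: 170,000,000 × 1.0376896093 × 0.08790 = GBP 15,506,195.83.
Convert at spot and invest in GBP: 170,000,000 × 0.08583 × 1.0503250903 = GBP 15,325,398.43.
The quoted forward overvalues DKK, so borrow GBP, buy DKK at spot, deposit the DKK at 5.38%, and sell the proceeds forward at 0.08790.
Profit = 15,506,195.83 − 15,325,398.43 = GBP 180,797.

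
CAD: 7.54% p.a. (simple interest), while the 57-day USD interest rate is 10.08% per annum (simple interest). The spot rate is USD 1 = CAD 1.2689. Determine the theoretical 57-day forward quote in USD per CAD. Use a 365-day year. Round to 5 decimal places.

T = 57/365 years.
CAD growth factor: 1 + 0.0754×57/365 = 1.0117748.
USD growth factor: 1 + 0.1008×57/365 = 1.0157414.
So F = 1.2689 × 1.0117748 / 1.0157414 = 1.263945 (CAD/USD).
Quoted the other way: 1/1.263945 = 0.79117 USD per CAD.

0.79117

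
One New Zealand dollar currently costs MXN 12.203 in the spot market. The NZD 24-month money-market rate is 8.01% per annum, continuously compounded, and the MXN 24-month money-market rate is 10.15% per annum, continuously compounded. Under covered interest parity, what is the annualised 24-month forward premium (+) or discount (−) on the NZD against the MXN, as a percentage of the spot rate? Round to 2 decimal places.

T = 2 years.
F = S · g_MXN/g_NZD = 12.203 × 1.2250725/1.1737456 = 12.736627.
(F − S)/S ÷ T = (12.736627 − 12.203)/12.203/2 = 0.021865 → 2.19%.

+2.19%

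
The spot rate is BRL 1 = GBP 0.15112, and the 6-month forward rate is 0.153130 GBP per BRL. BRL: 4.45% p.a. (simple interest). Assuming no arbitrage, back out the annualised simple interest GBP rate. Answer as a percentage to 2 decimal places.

T = 6/12 years.
CIP gives F = S · g_GBP/g_BRL, so g_GBP/g_BRL = 0.15313/0.15112 = 1.0133007.
The BRL side grows by 1 + 0.0445×6/12 = 1.022250.
Hence g_GBP = 1.0358466.
r = (1.0358466 − 1)/(6/12) = 0.071693 → 7.17%.

7.17%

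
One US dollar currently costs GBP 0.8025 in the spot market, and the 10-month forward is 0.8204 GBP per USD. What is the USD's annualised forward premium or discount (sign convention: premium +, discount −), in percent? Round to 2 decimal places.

+2.68%

T = 10/12 years.
USD trades forward at +2.23053% vs spot over the period.
Per annum: 0.0223053 / (10/12) = 0.026766 = 2.68%.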